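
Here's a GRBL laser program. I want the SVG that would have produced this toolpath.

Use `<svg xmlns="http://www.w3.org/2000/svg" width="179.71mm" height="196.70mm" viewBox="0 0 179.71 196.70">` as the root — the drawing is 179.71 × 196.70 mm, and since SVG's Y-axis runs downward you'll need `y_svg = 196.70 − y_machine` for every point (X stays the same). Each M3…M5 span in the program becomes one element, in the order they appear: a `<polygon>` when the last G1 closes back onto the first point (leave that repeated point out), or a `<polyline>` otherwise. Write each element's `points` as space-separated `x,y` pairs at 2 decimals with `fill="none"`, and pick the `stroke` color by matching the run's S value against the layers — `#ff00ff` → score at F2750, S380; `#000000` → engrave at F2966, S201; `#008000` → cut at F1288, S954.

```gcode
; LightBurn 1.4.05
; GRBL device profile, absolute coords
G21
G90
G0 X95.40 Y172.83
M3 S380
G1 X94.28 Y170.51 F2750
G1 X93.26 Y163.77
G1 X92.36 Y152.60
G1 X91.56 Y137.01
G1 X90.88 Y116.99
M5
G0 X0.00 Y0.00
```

Each laser-on run becomes one SVG element. Flip Y back into SVG space with y_svg = 196.70 − y_machine. Every run uses S380, so all elements get stroke `#ff00ff` (score).

Run 1: The run is open, so emit a `<polyline>` with points (Y-flipped): 95.40,23.87 94.28,26.19 93.26,32.93 92.36,44.10 91.56,59.69 90.88,79.71.

<svg xmlns="http://www.w3.org/2000/svg" width="179.71mm" height="196.70mm" viewBox="0 0 179.71 196.70">
  <polyline points="95.40,23.87 94.28,26.19 93.26,32.93 92.36,44.10 91.56,59.69 90.88,79.71" fill="none" stroke="#ff00ff"/>
</svg>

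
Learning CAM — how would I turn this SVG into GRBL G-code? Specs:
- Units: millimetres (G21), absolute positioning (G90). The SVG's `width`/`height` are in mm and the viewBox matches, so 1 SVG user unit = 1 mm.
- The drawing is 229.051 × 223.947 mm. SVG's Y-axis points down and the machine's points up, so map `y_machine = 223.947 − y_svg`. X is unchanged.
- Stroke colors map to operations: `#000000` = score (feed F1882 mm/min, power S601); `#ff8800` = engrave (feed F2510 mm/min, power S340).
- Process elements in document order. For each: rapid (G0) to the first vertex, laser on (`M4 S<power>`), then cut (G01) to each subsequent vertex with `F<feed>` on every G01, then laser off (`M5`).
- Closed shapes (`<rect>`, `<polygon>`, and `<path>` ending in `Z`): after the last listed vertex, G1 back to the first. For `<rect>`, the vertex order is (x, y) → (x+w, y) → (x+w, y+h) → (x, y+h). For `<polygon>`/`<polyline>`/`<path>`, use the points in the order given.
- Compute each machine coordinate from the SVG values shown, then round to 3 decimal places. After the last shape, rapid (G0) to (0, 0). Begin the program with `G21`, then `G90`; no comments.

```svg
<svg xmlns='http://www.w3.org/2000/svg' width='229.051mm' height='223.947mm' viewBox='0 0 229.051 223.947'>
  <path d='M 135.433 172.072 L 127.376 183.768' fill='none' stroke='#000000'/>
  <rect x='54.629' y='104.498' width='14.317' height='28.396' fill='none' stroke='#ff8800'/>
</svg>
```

1 u = 1 mm; y_m = 223.947 − y.

[1] `<path>` line segment, #000000→score S601 F1882: (135.433,51.875) → (127.376,40.179)

[2] `<rect>` rectangle, #ff8800→engrave S340 F2510: (54.629,119.449) → (68.946,119.449) → (68.946,91.053) → (54.629,91.053) → (54.629,119.449) (closed)

G21
G90
G0 X135.433 Y51.875
M4 S601
G01 X127.376 Y40.179 F1882
M5
G0 X54.629 Y119.449
M4 S340
G01 X68.946 Y119.449 F2510
G01 X68.946 Y91.053 F2510
G01 X54.629 Y91.053 F2510
G01 X54.629 Y119.449 F2510
M5
G0 X0.000 Y0.000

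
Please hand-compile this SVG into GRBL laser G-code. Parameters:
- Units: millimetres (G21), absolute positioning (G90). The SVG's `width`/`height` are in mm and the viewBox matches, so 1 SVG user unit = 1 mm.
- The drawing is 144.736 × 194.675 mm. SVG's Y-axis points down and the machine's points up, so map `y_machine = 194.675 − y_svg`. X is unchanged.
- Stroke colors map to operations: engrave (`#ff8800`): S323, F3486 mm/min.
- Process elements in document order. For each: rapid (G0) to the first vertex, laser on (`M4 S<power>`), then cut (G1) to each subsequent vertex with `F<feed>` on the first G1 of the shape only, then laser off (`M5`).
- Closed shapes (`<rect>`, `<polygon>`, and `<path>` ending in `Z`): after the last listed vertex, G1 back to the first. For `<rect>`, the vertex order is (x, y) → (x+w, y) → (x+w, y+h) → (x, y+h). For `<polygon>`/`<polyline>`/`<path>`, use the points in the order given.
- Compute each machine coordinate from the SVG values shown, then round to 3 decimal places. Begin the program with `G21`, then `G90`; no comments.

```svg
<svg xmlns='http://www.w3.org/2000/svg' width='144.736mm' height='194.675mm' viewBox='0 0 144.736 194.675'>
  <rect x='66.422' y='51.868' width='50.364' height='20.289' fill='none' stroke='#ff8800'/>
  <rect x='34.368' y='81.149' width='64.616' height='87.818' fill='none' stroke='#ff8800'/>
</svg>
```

G21
G90
G0 X66.422 Y142.807
M4 S323
G1 X116.786 Y142.807 F3486
G1 X116.786 Y122.518
G1 X66.422 Y122.518
G1 X66.422 Y142.807
M5
G0 X34.368 Y113.526
M4 S323
G1 X98.984 Y113.526 F3486
G1 X98.984 Y25.708
G1 X34.368 Y25.708
G1 X34.368 Y113.526
M5

1 u = 1 mm; y_m = 194.675 − y.

[1] `<rect>` rectangle, #ff8800→engrave S323 F3486: (66.422,142.807) → (116.786,142.807) → (116.786,122.518) → (66.422,122.518) → (66.422,142.807) (closed)

[2] `<rect>` rectangle, #ff8800→engrave S323 F3486: (34.368,113.526) → (98.984,113.526) → (98.984,25.708) → (34.368,25.708) → (34.368,113.526) (closed)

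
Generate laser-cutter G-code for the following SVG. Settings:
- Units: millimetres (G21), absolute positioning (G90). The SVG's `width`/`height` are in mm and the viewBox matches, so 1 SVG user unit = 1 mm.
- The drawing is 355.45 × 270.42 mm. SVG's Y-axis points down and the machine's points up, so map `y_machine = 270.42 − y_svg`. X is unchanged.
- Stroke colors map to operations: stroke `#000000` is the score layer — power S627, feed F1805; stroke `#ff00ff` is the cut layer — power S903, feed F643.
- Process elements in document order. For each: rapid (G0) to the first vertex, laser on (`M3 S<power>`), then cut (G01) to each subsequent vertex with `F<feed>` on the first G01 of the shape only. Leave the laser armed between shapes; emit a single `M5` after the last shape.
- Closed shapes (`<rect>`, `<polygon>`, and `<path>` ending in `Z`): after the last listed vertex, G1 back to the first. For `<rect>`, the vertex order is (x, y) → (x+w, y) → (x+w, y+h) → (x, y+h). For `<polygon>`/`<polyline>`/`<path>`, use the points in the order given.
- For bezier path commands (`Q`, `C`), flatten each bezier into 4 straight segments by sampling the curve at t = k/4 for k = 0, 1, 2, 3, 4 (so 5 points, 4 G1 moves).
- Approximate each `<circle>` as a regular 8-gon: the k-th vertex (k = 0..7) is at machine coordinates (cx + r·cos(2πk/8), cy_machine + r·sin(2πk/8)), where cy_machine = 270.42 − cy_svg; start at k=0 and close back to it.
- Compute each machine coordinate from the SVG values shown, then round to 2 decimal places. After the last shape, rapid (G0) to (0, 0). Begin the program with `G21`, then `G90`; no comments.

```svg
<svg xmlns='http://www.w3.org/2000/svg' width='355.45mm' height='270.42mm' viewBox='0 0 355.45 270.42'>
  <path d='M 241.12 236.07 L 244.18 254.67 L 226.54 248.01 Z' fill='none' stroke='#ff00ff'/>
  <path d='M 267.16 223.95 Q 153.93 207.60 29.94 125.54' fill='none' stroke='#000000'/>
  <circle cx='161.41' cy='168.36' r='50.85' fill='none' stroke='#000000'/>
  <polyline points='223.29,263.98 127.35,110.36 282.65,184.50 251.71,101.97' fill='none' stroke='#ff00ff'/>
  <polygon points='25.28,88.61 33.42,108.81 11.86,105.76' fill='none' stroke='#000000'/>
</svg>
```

viewBox `0 0 355.45 270.42` with mm width/height → 1 unit = 1 mm. Flip: y_m = 270.42 − y_svg.

**Shape 1** — `<path>` regular polygon, stroke `#ff00ff` → cut (S903, F643). Machine vertices: (241.12,34.35) → (244.18,15.75) → (226.54,22.41) → (241.12,34.35). Closed: final G1 returns to the first vertex.

**Shape 2** — `<path>` quadratic bezier, stroke `#000000` → score (S627, F1805). Control points (SVG): P0=(267.16,223.95), P1=(153.93,207.60), P2=(29.94,125.54); sampled at t=k/4. Machine vertices: (267.16,46.47) → (209.87,58.75) → (151.24,79.25) → (91.26,107.96) → (29.94,144.88). Open path.

**Shape 3** — `<circle>` circle, stroke `#000000` → score (S627, F1805). Machine vertices: (212.26,102.06) → (197.37,138.02) → (161.41,152.91) → (125.45,138.02) → (110.56,102.06) → (125.45,66.10) → (161.41,51.21) → (197.37,66.10) → (212.26,102.06). Closed: final G1 returns to the first vertex.

**Shape 4** — `<polyline>` open polyline, stroke `#ff00ff` → cut (S903, F643). Machine vertices: (223.29,6.44) → (127.35,160.06) → (282.65,85.92) → (251.71,168.45). Open path.

**Shape 5** — `<polygon>` regular polygon, stroke `#000000` → score (S627, F1805). Machine vertices: (25.28,181.81) → (33.42,161.61) → (11.86,164.66) → (25.28,181.81). Closed: final G1 returns to the first vertex.

G21
G90
G0 X241.12 Y34.35
M3 S903
G01 X244.18 Y15.75 F643
G01 X226.54 Y22.41
G01 X241.12 Y34.35
G0 X267.16 Y46.47
M3 S627
G01 X209.87 Y58.75 F1805
G01 X151.24 Y79.25
G01 X91.26 Y107.96
G01 X29.94 Y144.88
G0 X212.26 Y102.06
M3 S627
G01 X197.37 Y138.02 F1805
G01 X161.41 Y152.91
G01 X125.45 Y138.02
G01 X110.56 Y102.06
G01 X125.45 Y66.10
G01 X161.41 Y51.21
G01 X197.37 Y66.10
G01 X212.26 Y102.06
G0 X223.29 Y6.44
M3 S903
G01 X127.35 Y160.06 F643
G01 X282.65 Y85.92
G01 X251.71 Y168.45
G0 X25.28 Y181.81
M3 S627
G01 X33.42 Y161.61 F1805
G01 X11.86 Y164.66
G01 X25.28 Y181.81
M5
G0 X0.00 Y0.00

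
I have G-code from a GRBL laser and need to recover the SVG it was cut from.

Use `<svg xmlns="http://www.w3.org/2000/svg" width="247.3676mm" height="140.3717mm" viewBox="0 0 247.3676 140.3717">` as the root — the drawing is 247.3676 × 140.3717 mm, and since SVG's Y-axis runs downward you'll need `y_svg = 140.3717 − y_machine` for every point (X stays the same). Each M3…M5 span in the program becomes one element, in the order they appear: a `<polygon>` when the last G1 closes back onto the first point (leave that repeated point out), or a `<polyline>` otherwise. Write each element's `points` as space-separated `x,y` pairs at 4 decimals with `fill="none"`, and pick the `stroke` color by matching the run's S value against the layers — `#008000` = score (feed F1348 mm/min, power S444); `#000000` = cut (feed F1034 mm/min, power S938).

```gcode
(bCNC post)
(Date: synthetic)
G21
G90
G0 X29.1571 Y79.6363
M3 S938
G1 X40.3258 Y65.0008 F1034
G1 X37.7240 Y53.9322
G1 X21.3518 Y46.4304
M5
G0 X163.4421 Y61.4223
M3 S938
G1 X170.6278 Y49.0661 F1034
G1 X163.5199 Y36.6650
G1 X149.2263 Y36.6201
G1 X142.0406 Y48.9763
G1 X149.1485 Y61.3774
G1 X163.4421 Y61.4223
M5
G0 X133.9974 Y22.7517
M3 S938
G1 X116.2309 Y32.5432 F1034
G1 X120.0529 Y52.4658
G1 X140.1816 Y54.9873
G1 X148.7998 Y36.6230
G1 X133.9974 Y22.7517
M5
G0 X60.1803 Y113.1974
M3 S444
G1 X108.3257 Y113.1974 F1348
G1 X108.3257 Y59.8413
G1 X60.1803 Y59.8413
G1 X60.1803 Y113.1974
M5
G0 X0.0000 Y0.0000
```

<svg xmlns="http://www.w3.org/2000/svg" width="247.3676mm" height="140.3717mm" viewBox="0 0 247.3676 140.3717">
  <polyline points="29.1571,60.7354 40.3258,75.3709 37.7240,86.4395 21.3518,93.9413" fill="none" stroke="#000000"/>
  <polygon points="163.4421,78.9494 170.6278,91.3056 163.5199,103.7067 149.2263,103.7516 142.0406,91.3954 149.1485,78.9943" fill="none" stroke="#000000"/>
  <polygon points="133.9974,117.6200 116.2309,107.8285 120.0529,87.9059 140.1816,85.3844 148.7998,103.7487" fill="none" stroke="#000000"/>
  <polygon points="60.1803,27.1743 108.3257,27.1743 108.3257,80.5304 60.1803,80.5304" fill="none" stroke="#008000"/>
</svg>

Each laser-on run becomes one SVG element. Flip Y back into SVG space with y_svg = 140.3717 − y_machine.

Run 1: power S938 maps to stroke `#000000` (cut). The run is open, so emit a `<polyline>` with points (Y-flipped): 29.1571,60.7354 40.3258,75.3709 37.7240,86.4395 21.3518,93.9413.

Run 2: S938 ⇒ cut layer `#000000`. The run returns to its start, so emit a `<polygon>` with points (Y-flipped): 163.4421,78.9494 170.6278,91.3056 163.5199,103.7067 149.2263,103.7516 142.0406,91.3954 149.1485,78.9943.

Run 3: the run's S938 means `#000000` (cut). The run returns to its start, so emit a `<polygon>` with points (Y-flipped): 133.9974,117.6200 116.2309,107.8285 120.0529,87.9059 140.1816,85.3844 148.7998,103.7487.

Run 4: the run's S444 means `#008000` (score). The run returns to its start, so emit a `<polygon>` with points (Y-flipped): 60.1803,27.1743 108.3257,27.1743 108.3257,80.5304 60.1803,80.5304.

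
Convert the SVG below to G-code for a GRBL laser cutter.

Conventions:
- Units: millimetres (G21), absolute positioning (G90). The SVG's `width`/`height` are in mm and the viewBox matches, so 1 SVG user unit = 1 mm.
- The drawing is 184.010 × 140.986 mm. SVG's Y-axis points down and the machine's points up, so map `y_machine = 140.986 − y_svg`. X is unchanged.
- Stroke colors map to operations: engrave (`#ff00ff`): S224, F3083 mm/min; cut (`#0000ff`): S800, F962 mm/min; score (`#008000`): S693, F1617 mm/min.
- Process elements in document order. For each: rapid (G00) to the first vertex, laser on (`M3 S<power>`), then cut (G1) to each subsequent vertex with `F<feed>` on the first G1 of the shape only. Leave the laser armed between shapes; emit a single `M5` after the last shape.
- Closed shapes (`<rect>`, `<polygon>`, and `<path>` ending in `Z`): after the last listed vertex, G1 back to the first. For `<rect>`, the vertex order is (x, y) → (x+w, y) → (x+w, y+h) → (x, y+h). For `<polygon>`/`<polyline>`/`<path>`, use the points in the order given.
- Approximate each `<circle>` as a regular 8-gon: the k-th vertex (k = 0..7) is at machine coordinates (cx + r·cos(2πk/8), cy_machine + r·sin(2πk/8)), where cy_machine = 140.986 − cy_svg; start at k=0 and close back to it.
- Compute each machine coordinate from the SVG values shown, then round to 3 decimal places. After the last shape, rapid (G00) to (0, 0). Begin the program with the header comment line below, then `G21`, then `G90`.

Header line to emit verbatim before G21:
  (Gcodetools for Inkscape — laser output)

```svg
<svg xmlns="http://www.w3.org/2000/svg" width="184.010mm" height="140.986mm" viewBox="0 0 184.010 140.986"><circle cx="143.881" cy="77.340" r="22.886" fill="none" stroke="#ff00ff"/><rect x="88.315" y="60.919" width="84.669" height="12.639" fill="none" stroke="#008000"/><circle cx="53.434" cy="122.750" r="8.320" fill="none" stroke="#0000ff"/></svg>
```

(Gcodetools for Inkscape — laser output)
G21
G90
G00 X166.767 Y63.646
M3 S224
G1 X160.064 Y79.829 F3083
G1 X143.881 Y86.532
G1 X127.698 Y79.829
G1 X120.995 Y63.646
G1 X127.698 Y47.463
G1 X143.881 Y40.760
G1 X160.064 Y47.463
G1 X166.767 Y63.646
G00 X88.315 Y80.067
M3 S693
G1 X172.984 Y80.067 F1617
G1 X172.984 Y67.428
G1 X88.315 Y67.428
G1 X88.315 Y80.067
G00 X61.754 Y18.236
M3 S800
G1 X59.317 Y24.119 F962
G1 X53.434 Y26.556
G1 X47.551 Y24.119
G1 X45.114 Y18.236
G1 X47.551 Y12.353
G1 X53.434 Y9.916
G1 X59.317 Y12.353
G1 X61.754 Y18.236
M5
G00 X0.000 Y0.000

Since the viewBox matches the mm dimensions, user units are millimetres directly. The only transform is the Y-flip y_m = 140.986 − y_svg.

Shape 1 is a circle drawn with `<circle>`. Its stroke #ff00ff means engrave at S224, F3083. After flipping Y the toolpath is (166.767,63.646) → (160.064,79.829) → (143.881,86.532) → (127.698,79.829) → (120.995,63.646) → (127.698,47.463) → (143.881,40.760) → (160.064,47.463) → (166.767,63.646), returning to the start.

Shape 2 is a rectangle drawn with `<rect>`. Its stroke #008000 means score at S693, F1617. After flipping Y the toolpath is (88.315,80.067) → (172.984,80.067) → (172.984,67.428) → (88.315,67.428) → (88.315,80.067), returning to the start.

Shape 3 is a circle drawn with `<circle>`. Its stroke #0000ff means cut at S800, F962. After flipping Y the toolpath is (61.754,18.236) → (59.317,24.119) → (53.434,26.556) → (47.551,24.119) → (45.114,18.236) → (47.551,12.353) → (53.434,9.916) → (59.317,12.353) → (61.754,18.236), returning to the start.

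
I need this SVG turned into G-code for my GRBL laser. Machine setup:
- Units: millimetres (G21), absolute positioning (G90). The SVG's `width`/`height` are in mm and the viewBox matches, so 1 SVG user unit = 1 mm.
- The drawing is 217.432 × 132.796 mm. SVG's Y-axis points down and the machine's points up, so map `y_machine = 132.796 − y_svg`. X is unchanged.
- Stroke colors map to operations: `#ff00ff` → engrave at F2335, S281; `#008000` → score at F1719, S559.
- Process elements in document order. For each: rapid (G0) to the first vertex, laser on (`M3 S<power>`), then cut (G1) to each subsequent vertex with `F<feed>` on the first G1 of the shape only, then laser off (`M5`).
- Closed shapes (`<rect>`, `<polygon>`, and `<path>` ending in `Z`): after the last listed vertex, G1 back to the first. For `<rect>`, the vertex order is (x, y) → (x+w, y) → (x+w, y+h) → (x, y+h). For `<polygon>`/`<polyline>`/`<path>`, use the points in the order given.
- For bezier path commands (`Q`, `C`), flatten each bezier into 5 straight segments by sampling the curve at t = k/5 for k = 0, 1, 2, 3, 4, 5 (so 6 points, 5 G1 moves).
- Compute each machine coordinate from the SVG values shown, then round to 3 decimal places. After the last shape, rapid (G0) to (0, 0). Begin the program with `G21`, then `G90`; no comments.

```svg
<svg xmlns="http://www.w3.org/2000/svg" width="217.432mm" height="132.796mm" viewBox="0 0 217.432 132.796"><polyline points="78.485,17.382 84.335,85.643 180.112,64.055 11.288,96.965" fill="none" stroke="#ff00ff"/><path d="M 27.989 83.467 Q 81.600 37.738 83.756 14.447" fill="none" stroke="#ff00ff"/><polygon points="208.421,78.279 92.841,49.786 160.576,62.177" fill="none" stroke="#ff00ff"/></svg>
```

G21
G90
G0 X78.485 Y115.414
M3 S281
G1 X84.335 Y47.153 F2335
G1 X180.112 Y68.741
G1 X11.288 Y35.831
M5
G0 X27.989 Y49.329
M3 S281
G1 X47.375 Y66.723 F2335
G1 X62.645 Y82.322
G1 X73.798 Y96.126
G1 X80.835 Y108.135
G1 X83.756 Y118.349
M5
G0 X208.421 Y54.517
M3 S281
G1 X92.841 Y83.010 F2335
G1 X160.576 Y70.619
G1 X208.421 Y54.517
M5
G0 X0.000 Y0.000

Since the viewBox matches the mm dimensions, user units are millimetres directly. The only transform is the Y-flip y_m = 132.796 − y_svg.

Shape 1 is a open polyline drawn with `<polyline>`. Its stroke #ff00ff means engrave at S281, F2335. After flipping Y the toolpath is (78.485,115.414) → (84.335,47.153) → (180.112,68.741) → (11.288,35.831).

Shape 2 is a quadratic bezier drawn with `<path>`. Its stroke #ff00ff means engrave at S281, F2335. After flipping Y the toolpath is (27.989,49.329) → (47.375,66.723) → (62.645,82.322) → (73.798,96.126) → (80.835,108.135) → (83.756,118.349).

Shape 3 is a closed polygon drawn with `<polygon>`. Its stroke #ff00ff means engrave at S281, F2335. After flipping Y the toolpath is (208.421,54.517) → (92.841,83.010) → (160.576,70.619) → (208.421,54.517), returning to the start.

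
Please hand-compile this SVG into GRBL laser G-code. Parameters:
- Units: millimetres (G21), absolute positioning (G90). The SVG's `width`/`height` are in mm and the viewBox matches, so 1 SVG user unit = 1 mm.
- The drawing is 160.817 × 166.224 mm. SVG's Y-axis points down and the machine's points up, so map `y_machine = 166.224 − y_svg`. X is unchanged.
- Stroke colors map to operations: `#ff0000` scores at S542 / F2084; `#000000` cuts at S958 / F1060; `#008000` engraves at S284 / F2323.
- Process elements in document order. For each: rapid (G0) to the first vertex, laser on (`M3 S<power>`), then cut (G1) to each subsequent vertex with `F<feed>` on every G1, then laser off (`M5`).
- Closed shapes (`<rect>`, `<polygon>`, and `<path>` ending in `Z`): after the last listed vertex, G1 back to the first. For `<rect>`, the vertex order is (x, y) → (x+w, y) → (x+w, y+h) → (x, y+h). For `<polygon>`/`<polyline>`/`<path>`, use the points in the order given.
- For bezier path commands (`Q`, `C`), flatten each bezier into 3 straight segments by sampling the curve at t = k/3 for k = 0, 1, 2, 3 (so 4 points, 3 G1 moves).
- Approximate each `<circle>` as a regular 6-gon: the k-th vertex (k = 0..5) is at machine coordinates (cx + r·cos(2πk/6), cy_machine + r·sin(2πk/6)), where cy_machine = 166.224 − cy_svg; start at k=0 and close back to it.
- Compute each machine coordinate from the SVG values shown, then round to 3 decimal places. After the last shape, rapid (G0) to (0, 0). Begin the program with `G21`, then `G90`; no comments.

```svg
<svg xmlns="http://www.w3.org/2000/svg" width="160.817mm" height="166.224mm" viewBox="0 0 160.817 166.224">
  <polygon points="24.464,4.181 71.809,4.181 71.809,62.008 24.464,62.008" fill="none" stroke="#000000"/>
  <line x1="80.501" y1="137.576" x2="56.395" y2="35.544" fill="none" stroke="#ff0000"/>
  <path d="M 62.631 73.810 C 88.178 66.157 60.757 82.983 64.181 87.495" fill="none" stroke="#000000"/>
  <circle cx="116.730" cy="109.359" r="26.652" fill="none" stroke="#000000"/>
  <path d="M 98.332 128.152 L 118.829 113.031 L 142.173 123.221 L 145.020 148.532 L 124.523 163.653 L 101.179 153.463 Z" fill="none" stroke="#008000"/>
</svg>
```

1 u = 1 mm; y_m = 166.224 − y.

[1] `<polygon>` rectangle, #000000→cut S958 F1060: (24.464,162.043) → (71.809,162.043) → (71.809,104.216) → (24.464,104.216) → (24.464,162.043) (closed)

[2] `<line>` line segment, #ff0000→score S542 F2084: (80.501,28.648) → (56.395,130.680)

[3] `<path>` cubic bezier, #000000→cut S958 F1060: (62.631,92.414) → (73.626,93.270) → (67.934,85.983) → (64.181,78.729)

[4] `<circle>` circle, #000000→cut S958 F1060: (143.382,56.865) → (130.056,79.946) → (103.404,79.946) → (90.078,56.865) → (103.404,33.784) → (130.056,33.784) → (143.382,56.865) (closed)

[5] `<path>` regular polygon, #008000→engrave S284 F2323: (98.332,38.072) → (118.829,53.193) → (142.173,43.003) → (145.020,17.692) → (124.523,2.571) → (101.179,12.761) → (98.332,38.072) (closed)

G21
G90
G0 X24.464 Y162.043
M3 S958
G1 X71.809 Y162.043 F1060
G1 X71.809 Y104.216 F1060
G1 X24.464 Y104.216 F1060
G1 X24.464 Y162.043 F1060
M5
G0 X80.501 Y28.648
M3 S542
G1 X56.395 Y130.680 F2084
M5
G0 X62.631 Y92.414
M3 S958
G1 X73.626 Y93.270 F1060
G1 X67.934 Y85.983 F1060
G1 X64.181 Y78.729 F1060
M5
G0 X143.382 Y56.865
M3 S958
G1 X130.056 Y79.946 F1060
G1 X103.404 Y79.946 F1060
G1 X90.078 Y56.865 F1060
G1 X103.404 Y33.784 F1060
G1 X130.056 Y33.784 F1060
G1 X143.382 Y56.865 F1060
M5
G0 X98.332 Y38.072
M3 S284
G1 X118.829 Y53.193 F2323
G1 X142.173 Y43.003 F2323
G1 X145.020 Y17.692 F2323
G1 X124.523 Y2.571 F2323
G1 X101.179 Y12.761 F2323
G1 X98.332 Y38.072 F2323
M5
G0 X0.000 Y0.000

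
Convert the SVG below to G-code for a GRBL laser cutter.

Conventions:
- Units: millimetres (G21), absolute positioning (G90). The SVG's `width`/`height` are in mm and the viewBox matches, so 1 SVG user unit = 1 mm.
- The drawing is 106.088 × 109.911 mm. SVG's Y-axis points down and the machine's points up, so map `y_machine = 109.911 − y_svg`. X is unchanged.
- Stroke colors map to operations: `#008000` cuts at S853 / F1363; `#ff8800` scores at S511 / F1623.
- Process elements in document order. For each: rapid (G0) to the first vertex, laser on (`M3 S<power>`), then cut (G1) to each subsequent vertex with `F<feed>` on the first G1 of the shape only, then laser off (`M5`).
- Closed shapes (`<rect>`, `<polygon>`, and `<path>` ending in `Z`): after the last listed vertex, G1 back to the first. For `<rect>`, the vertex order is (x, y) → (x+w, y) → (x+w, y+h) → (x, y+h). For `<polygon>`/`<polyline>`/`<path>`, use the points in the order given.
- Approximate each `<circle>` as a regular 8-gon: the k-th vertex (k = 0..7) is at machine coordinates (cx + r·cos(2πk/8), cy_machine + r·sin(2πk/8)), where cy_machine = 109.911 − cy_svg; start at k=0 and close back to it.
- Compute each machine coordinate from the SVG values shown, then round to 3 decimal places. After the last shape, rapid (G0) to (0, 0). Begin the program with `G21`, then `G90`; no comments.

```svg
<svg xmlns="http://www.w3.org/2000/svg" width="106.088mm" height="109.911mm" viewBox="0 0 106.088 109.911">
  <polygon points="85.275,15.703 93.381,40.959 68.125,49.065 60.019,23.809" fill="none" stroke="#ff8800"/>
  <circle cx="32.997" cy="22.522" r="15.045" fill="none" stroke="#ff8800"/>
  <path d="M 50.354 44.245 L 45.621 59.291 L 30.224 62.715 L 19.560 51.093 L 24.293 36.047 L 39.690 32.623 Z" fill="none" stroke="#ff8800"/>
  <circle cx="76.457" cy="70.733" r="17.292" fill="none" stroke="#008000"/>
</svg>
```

G21
G90
G0 X85.275 Y94.208
M3 S511
G1 X93.381 Y68.952 F1623
G1 X68.125 Y60.846
G1 X60.019 Y86.102
G1 X85.275 Y94.208
M5
G0 X48.042 Y87.389
M3 S511
G1 X43.635 Y98.027 F1623
G1 X32.997 Y102.434
G1 X22.359 Y98.027
G1 X17.952 Y87.389
G1 X22.359 Y76.751
G1 X32.997 Y72.344
G1 X43.635 Y76.751
G1 X48.042 Y87.389
M5
G0 X50.354 Y65.666
M3 S511
G1 X45.621 Y50.620 F1623
G1 X30.224 Y47.196
G1 X19.560 Y58.818
G1 X24.293 Y73.864
G1 X39.690 Y77.288
G1 X50.354 Y65.666
M5
G0 X93.749 Y39.178
M3 S853
G1 X88.684 Y51.405 F1363
G1 X76.457 Y56.470
G1 X64.230 Y51.405
G1 X59.165 Y39.178
G1 X64.230 Y26.951
G1 X76.457 Y21.886
G1 X88.684 Y26.951
G1 X93.749 Y39.178
M5
G0 X0.000 Y0.000

1 u = 1 mm; y_m = 109.911 − y.

[1] `<polygon>` regular polygon, #ff8800→score S511 F1623: (85.275,94.208) → (93.381,68.952) → (68.125,60.846) → (60.019,86.102) → (85.275,94.208) (closed)

[2] `<circle>` circle, #ff8800→score S511 F1623: (48.042,87.389) → (43.635,98.027) → (32.997,102.434) → (22.359,98.027) → (17.952,87.389) → (22.359,76.751) → (32.997,72.344) → (43.635,76.751) → (48.042,87.389) (closed)

[3] `<path>` regular polygon, #ff8800→score S511 F1623: (50.354,65.666) → (45.621,50.620) → (30.224,47.196) → (19.560,58.818) → (24.293,73.864) → (39.690,77.288) → (50.354,65.666) (closed)

[4] `<circle>` circle, #008000→cut S853 F1363: (93.749,39.178) → (88.684,51.405) → (76.457,56.470) → (64.230,51.405) → (59.165,39.178) → (64.230,26.951) → (76.457,21.886) → (88.684,26.951) → (93.749,39.178) (closed)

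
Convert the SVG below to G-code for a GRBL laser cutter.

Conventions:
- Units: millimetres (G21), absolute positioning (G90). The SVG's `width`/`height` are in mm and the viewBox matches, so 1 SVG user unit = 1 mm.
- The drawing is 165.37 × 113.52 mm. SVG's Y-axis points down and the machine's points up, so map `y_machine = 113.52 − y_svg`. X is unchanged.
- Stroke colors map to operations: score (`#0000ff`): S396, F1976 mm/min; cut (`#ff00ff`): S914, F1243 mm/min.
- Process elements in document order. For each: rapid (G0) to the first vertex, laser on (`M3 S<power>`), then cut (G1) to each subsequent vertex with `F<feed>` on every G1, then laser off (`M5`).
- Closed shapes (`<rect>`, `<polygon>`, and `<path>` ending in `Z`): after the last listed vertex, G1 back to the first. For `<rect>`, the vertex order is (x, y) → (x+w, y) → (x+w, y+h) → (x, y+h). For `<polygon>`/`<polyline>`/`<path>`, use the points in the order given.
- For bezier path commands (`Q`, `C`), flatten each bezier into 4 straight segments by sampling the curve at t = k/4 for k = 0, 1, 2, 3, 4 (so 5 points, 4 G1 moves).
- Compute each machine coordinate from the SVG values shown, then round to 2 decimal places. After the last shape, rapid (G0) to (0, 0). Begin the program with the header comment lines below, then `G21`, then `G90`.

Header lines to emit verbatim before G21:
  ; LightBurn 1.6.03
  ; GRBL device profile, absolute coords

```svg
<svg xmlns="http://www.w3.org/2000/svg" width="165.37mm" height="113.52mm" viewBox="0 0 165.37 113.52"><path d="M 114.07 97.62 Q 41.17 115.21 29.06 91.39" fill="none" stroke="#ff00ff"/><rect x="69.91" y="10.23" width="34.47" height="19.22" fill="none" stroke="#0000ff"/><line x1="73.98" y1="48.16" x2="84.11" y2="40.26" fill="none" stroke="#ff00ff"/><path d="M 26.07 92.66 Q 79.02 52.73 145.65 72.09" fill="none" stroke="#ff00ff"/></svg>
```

viewBox `0 0 165.37 113.52` with mm width/height → 1 unit = 1 mm. Flip: y_m = 113.52 − y_svg.

**Shape 1** — `<path>` quadratic bezier, stroke `#ff00ff` → cut (S914, F1243). Control points (SVG): P0=(114.07,97.62), P1=(41.17,115.21), P2=(29.06,91.39); sampled at t=k/4. Machine vertices: (114.07,15.90) → (81.42,9.69) → (56.37,8.66) → (38.91,12.81) → (29.06,22.13). Open path.

**Shape 2** — `<rect>` rectangle, stroke `#0000ff` → score (S396, F1976). Machine vertices: (69.91,103.29) → (104.38,103.29) → (104.38,84.07) → (69.91,84.07) → (69.91,103.29). Closed: final G1 returns to the first vertex.

**Shape 3** — `<line>` line segment, stroke `#ff00ff` → cut (S914, F1243). Machine vertices: (73.98,65.36) → (84.11,73.26). Open path.

**Shape 4** — `<path>` quadratic bezier, stroke `#ff00ff` → cut (S914, F1243). Control points (SVG): P0=(26.07,92.66), P1=(79.02,52.73), P2=(145.65,72.09); sampled at t=k/4. Machine vertices: (26.07,20.86) → (53.40,37.12) → (82.44,45.97) → (113.19,47.40) → (145.65,41.43). Open path.

; LightBurn 1.6.03
; GRBL device profile, absolute coords
G21
G90
G0 X114.07 Y15.90
M3 S914
G1 X81.42 Y9.69 F1243
G1 X56.37 Y8.66 F1243
G1 X38.91 Y12.81 F1243
G1 X29.06 Y22.13 F1243
M5
G0 X69.91 Y103.29
M3 S396
G1 X104.38 Y103.29 F1976
G1 X104.38 Y84.07 F1976
G1 X69.91 Y84.07 F1976
G1 X69.91 Y103.29 F1976
M5
G0 X73.98 Y65.36
M3 S914
G1 X84.11 Y73.26 F1243
M5
G0 X26.07 Y20.86
M3 S914
G1 X53.40 Y37.12 F1243
G1 X82.44 Y45.97 F1243
G1 X113.19 Y47.40 F1243
G1 X145.65 Y41.43 F1243
M5
G0 X0.00 Y0.00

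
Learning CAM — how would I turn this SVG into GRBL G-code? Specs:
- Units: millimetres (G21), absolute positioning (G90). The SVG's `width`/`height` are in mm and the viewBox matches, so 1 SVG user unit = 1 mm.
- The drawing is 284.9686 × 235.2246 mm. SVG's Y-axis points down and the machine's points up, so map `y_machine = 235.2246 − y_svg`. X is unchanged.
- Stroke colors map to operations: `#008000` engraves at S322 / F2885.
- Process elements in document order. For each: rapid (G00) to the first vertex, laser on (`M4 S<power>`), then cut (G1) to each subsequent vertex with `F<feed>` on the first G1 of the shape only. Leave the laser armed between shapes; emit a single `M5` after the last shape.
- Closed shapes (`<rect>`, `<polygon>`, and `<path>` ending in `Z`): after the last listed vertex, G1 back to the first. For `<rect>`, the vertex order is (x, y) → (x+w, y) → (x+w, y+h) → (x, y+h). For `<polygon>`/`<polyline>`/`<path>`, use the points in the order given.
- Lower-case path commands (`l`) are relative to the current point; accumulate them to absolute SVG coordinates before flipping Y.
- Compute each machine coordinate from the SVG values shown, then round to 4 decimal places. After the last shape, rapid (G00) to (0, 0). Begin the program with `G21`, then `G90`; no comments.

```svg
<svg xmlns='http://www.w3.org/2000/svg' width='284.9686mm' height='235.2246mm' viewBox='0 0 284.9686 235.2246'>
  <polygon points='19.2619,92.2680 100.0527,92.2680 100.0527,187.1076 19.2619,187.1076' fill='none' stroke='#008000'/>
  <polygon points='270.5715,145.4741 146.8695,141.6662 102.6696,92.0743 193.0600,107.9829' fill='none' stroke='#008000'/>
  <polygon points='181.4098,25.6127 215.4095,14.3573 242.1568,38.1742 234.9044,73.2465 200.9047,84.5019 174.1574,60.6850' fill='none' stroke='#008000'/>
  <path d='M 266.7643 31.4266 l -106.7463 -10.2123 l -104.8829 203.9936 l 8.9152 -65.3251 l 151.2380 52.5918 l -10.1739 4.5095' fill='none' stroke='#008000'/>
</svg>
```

G21
G90
G00 X19.2619 Y142.9566
M4 S322
G1 X100.0527 Y142.9566 F2885
G1 X100.0527 Y48.1170
G1 X19.2619 Y48.1170
G1 X19.2619 Y142.9566
G00 X270.5715 Y89.7505
M4 S322
G1 X146.8695 Y93.5584 F2885
G1 X102.6696 Y143.1503
G1 X193.0600 Y127.2417
G1 X270.5715 Y89.7505
G00 X181.4098 Y209.6119
M4 S322
G1 X215.4095 Y220.8673 F2885
G1 X242.1568 Y197.0504
G1 X234.9044 Y161.9781
G1 X200.9047 Y150.7227
G1 X174.1574 Y174.5396
G1 X181.4098 Y209.6119
G00 X266.7643 Y203.7980
M4 S322
G1 X160.0180 Y214.0103 F2885
G1 X55.1351 Y10.0167
G1 X64.0503 Y75.3418
G1 X215.2883 Y22.7500
G1 X205.1144 Y18.2405
M5
G00 X0.0000 Y0.0000

1 u = 1 mm; y_m = 235.2246 − y.

[1] `<polygon>` rectangle, #008000→engrave S322 F2885: (19.2619,142.9566) → (100.0527,142.9566) → (100.0527,48.1170) → (19.2619,48.1170) → (19.2619,142.9566) (closed)

[2] `<polygon>` closed polygon, #008000→engrave S322 F2885: (270.5715,89.7505) → (146.8695,93.5584) → (102.6696,143.1503) → (193.0600,127.2417) → (270.5715,89.7505) (closed)

[3] `<polygon>` regular polygon, #008000→engrave S322 F2885: (181.4098,209.6119) → (215.4095,220.8673) → (242.1568,197.0504) → (234.9044,161.9781) → (200.9047,150.7227) → (174.1574,174.5396) → (181.4098,209.6119) (closed)

[4] `<path>` open polyline, #008000→engrave S322 F2885: (266.7643,203.7980) → (160.0180,214.0103) → (55.1351,10.0167) → (64.0503,75.3418) → (215.2883,22.7500) → (205.1144,18.2405)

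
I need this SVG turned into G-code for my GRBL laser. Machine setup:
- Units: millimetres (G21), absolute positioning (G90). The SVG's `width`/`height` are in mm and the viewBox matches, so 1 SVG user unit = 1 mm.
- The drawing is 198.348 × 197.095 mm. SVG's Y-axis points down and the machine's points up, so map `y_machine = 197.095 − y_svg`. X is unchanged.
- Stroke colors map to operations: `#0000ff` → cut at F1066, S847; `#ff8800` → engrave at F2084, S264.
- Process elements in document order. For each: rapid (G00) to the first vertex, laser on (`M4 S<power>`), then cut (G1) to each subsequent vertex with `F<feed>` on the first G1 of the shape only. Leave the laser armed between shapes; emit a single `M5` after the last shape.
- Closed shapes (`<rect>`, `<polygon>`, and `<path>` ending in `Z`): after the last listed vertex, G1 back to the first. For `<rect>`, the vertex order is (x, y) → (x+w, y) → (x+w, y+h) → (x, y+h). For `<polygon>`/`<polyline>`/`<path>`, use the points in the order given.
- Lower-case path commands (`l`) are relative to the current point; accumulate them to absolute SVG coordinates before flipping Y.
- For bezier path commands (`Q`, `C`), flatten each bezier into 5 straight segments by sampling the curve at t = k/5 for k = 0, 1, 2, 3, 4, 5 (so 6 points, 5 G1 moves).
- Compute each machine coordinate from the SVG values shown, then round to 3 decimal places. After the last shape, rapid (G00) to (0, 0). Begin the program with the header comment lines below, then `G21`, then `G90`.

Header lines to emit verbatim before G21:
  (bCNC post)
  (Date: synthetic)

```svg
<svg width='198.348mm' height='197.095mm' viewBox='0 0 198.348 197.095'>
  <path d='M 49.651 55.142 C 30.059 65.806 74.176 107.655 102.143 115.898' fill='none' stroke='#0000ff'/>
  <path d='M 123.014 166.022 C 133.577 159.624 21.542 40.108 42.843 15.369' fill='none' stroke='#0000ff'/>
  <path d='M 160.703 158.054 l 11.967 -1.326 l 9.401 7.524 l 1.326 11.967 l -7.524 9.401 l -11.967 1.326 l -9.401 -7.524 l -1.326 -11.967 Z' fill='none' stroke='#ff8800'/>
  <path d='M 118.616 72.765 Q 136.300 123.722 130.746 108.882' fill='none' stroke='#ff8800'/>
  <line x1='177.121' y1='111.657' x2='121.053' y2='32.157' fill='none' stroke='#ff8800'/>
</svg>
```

(bCNC post)
(Date: synthetic)
G21
G90
G00 X49.651 Y141.953
M4 S847
G1 X44.902 Y132.331 F1066
G1 X51.610 Y118.334
G1 X65.942 Y103.073
G1 X84.064 Y89.657
G1 X102.143 Y81.197
G00 X123.014 Y31.073
M4 S847
G1 X116.688 Y46.823 F1066
G1 X93.222 Y79.742
G1 X64.903 Y119.852
G1 X44.015 Y157.173
G1 X42.843 Y181.726
G00 X160.703 Y39.041
M4 S264
G1 X172.670 Y40.367 F2084
G1 X182.071 Y32.843
G1 X183.397 Y20.876
G1 X175.873 Y11.475
G1 X163.906 Y10.149
G1 X154.505 Y17.673
G1 X153.179 Y29.640
G1 X160.703 Y39.041
G00 X118.616 Y124.330
M4 S264
G1 X124.760 Y106.579 F2084
G1 X129.045 Y94.092
G1 X131.471 Y86.869
G1 X132.038 Y84.909
G1 X130.746 Y88.213
G00 X177.121 Y85.438
M4 S264
G1 X121.053 Y164.938 F2084
M5
G00 X0.000 Y0.000

Since the viewBox matches the mm dimensions, user units are millimetres directly. The only transform is the Y-flip y_m = 197.095 − y_svg.

Shape 1 is a cubic bezier drawn with `<path>`. Its stroke #0000ff means cut at S847, F1066. After flipping Y the toolpath is (49.651,141.953) → (44.902,132.331) → (51.610,118.334) → (65.942,103.073) → (84.064,89.657) → (102.143,81.197).

Shape 2 is a cubic bezier drawn with `<path>`. Its stroke #0000ff means cut at S847, F1066. After flipping Y the toolpath is (123.014,31.073) → (116.688,46.823) → (93.222,79.742) → (64.903,119.852) → (44.015,157.173) → (42.843,181.726).

Shape 3 is a regular polygon drawn with `<path>`. Its stroke #ff8800 means engrave at S264, F2084. After flipping Y the toolpath is (160.703,39.041) → (172.670,40.367) → (182.071,32.843) → (183.397,20.876) → (175.873,11.475) → (163.906,10.149) → (154.505,17.673) → (153.179,29.640) → (160.703,39.041), returning to the start.

Shape 4 is a quadratic bezier drawn with `<path>`. Its stroke #ff8800 means engrave at S264, F2084. After flipping Y the toolpath is (118.616,124.330) → (124.760,106.579) → (129.045,94.092) → (131.471,86.869) → (132.038,84.909) → (130.746,88.213).

Shape 5 is a line segment drawn with `<line>`. Its stroke #ff8800 means engrave at S264, F2084. After flipping Y the toolpath is (177.121,85.438) → (121.053,164.938).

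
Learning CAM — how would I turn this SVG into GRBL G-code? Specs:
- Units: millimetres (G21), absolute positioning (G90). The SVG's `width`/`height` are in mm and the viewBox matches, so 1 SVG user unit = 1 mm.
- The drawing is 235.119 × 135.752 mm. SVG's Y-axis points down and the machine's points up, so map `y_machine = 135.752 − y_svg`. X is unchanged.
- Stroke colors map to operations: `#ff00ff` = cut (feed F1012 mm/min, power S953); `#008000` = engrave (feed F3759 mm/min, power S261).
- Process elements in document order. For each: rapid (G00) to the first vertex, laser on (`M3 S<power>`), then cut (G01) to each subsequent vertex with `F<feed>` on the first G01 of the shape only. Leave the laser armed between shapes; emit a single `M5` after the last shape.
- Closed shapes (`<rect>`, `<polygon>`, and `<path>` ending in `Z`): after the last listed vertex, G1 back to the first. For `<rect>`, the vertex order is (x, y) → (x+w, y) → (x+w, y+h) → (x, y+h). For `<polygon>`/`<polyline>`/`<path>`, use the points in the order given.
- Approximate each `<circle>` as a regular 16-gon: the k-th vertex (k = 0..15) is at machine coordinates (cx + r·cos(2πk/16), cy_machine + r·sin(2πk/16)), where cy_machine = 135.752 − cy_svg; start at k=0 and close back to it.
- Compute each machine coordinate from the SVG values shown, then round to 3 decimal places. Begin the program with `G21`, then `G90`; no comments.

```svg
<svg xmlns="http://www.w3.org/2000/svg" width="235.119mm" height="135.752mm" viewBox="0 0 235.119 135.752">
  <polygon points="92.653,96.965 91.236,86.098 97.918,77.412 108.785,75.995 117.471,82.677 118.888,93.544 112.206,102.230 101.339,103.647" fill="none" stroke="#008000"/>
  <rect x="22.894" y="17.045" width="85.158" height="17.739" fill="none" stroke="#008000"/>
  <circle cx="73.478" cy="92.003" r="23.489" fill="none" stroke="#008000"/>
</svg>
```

G21
G90
G00 X92.653 Y38.787
M3 S261
G01 X91.236 Y49.654 F3759
G01 X97.918 Y58.340
G01 X108.785 Y59.757
G01 X117.471 Y53.075
G01 X118.888 Y42.208
G01 X112.206 Y33.522
G01 X101.339 Y32.105
G01 X92.653 Y38.787
G00 X22.894 Y118.707
M3 S261
G01 X108.052 Y118.707 F3759
G01 X108.052 Y100.968
G01 X22.894 Y100.968
G01 X22.894 Y118.707
G00 X96.967 Y43.749
M3 S261
G01 X95.179 Y52.738 F3759
G01 X90.087 Y60.358
G01 X82.467 Y65.450
G01 X73.478 Y67.238
G01 X64.489 Y65.450
G01 X56.869 Y60.358
G01 X51.777 Y52.738
G01 X49.989 Y43.749
G01 X51.777 Y34.760
G01 X56.869 Y27.140
G01 X64.489 Y22.048
G01 X73.478 Y20.260
G01 X82.467 Y22.048
G01 X90.087 Y27.140
G01 X95.179 Y34.760
G01 X96.967 Y43.749
M5

1 u = 1 mm; y_m = 135.752 − y.

[1] `<polygon>` regular polygon, #008000→engrave S261 F3759: (92.653,38.787) → (91.236,49.654) → (97.918,58.340) → (108.785,59.757) → (117.471,53.075) → (118.888,42.208) → (112.206,33.522) → (101.339,32.105) → (92.653,38.787) (closed)

[2] `<rect>` rectangle, #008000→engrave S261 F3759: (22.894,118.707) → (108.052,118.707) → (108.052,100.968) → (22.894,100.968) → (22.894,118.707) (closed)

[3] `<circle>` circle, #008000→engrave S261 F3759: (96.967,43.749) → (95.179,52.738) → (90.087,60.358) → (82.467,65.450) → (73.478,67.238) → (64.489,65.450) → (56.869,60.358) → (51.777,52.738) → (49.989,43.749) → (51.777,34.760) → (56.869,27.140) → (64.489,22.048) → (73.478,20.260) → (82.467,22.048) → (90.087,27.140) → (95.179,34.760) → (96.967,43.749) (closed)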